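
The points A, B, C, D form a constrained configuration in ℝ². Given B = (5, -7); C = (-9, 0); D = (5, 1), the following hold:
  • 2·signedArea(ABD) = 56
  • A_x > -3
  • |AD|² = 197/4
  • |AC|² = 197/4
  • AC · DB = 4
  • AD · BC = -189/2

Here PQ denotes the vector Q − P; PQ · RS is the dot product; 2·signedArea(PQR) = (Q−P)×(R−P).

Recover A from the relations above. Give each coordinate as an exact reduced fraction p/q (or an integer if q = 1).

1. A_x = -2  [2·signedArea(ABD) = 56 ∩ AD · BC = -189/2]
2. A_y = 1/2  [2·signedArea(ABD) = 56 ∩ AD · BC = -189/2]
   → A = (-2, 1/2)

A = (-2, 1/2)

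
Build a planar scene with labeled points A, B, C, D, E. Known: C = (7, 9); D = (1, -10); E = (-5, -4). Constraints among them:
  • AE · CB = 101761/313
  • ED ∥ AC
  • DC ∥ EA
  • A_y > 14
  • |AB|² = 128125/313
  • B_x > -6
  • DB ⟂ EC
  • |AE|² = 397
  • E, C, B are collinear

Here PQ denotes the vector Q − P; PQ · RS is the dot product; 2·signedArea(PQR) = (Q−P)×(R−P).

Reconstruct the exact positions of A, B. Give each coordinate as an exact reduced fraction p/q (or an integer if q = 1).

1. A_x = 1  [ED ∥ AC ∩ DC ∥ EA]
2. A_y = 15  [ED ∥ AC ∩ DC ∥ EA]
   → A = (1, 15)
3. B_x = -1637/313  [E, C, B are collinear ∩ DB ⟂ EC]
4. B_y = -1330/313  [E, C, B are collinear ∩ DB ⟂ EC]
   → B = (-1637/313, -1330/313)

A = (1, 15)
B = (-1637/313, -1330/313)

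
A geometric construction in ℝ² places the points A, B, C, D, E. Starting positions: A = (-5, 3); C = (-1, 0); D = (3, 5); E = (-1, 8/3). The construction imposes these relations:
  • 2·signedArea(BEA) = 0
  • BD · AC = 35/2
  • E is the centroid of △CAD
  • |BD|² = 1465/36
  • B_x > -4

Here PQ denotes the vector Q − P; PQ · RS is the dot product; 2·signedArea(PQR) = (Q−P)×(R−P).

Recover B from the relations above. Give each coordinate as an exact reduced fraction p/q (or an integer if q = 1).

1. B_x = -3  [2·signedArea(BEA) = 0 ∩ BD · AC = 35/2]
2. B_y = 17/6  [2·signedArea(BEA) = 0 ∩ BD · AC = 35/2]
   → B = (-3, 17/6)

B = (-3, 17/6)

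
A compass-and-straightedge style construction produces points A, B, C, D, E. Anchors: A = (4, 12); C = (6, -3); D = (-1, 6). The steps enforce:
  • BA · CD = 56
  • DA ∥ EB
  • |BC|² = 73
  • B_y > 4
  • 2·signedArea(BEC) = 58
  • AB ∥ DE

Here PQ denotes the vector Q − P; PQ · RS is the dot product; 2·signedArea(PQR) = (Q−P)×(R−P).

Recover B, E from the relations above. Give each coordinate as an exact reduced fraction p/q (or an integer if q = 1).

1. B_x = 3  [line 7·x + -9·y + 24 = 0 ∩ |BC|² = 73]
2. B_y = 5  [line 7·x + -9·y + 24 = 0 ∩ |BC|² = 73]
   → B = (3, 5)
3. E_x = -2  [DA ∥ EB ∩ AB ∥ DE]
4. E_y = -1  [DA ∥ EB ∩ AB ∥ DE]
   → E = (-2, -1)

B = (3, 5)
E = (-2, -1)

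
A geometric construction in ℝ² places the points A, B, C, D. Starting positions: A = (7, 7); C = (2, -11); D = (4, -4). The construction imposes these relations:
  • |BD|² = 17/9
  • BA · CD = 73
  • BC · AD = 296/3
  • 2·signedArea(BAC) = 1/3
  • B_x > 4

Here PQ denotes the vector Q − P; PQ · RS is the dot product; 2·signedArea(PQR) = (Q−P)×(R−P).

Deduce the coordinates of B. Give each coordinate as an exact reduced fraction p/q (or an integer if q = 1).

B = (13/3, -8/3)

1. B_x = 13/3  [BA · CD = 73 ∩ BC · AD = 296/3]
2. B_y = -8/3  [BA · CD = 73 ∩ BC · AD = 296/3]
   → B = (13/3, -8/3)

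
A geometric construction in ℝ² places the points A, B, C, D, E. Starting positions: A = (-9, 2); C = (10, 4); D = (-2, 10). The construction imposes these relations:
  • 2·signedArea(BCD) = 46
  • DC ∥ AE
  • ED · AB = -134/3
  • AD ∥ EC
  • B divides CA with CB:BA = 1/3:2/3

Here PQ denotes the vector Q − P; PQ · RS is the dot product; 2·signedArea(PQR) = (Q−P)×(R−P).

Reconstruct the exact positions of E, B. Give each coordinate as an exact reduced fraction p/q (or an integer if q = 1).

1. E_x = 3  [AD ∥ EC ∩ DC ∥ AE]
2. E_y = -4  [AD ∥ EC ∩ DC ∥ AE]
   → E = (3, -4)
3. B_x = 11/3  [B divides CA with CB:BA = 1/3:2/3]
4. B_y = 10/3  [B divides CA with CB:BA = 1/3:2/3]
   → B = (11/3, 10/3)

B = (11/3, 10/3)
E = (3, -4)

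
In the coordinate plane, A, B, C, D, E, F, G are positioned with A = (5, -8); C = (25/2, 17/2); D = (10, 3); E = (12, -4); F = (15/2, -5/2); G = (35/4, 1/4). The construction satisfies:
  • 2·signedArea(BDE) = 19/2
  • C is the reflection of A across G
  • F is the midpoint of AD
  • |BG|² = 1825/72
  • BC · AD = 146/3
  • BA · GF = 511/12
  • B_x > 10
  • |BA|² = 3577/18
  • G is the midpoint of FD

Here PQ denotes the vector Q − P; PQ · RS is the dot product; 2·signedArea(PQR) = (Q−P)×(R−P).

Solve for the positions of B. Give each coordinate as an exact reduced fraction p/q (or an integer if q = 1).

B = (65/6, 29/6)

1. B_x = 65/6  [2·signedArea(BDE) = 19/2 ∩ BA · GF = 511/12]
2. B_y = 29/6  [2·signedArea(BDE) = 19/2 ∩ BA · GF = 511/12]
   → B = (65/6, 29/6)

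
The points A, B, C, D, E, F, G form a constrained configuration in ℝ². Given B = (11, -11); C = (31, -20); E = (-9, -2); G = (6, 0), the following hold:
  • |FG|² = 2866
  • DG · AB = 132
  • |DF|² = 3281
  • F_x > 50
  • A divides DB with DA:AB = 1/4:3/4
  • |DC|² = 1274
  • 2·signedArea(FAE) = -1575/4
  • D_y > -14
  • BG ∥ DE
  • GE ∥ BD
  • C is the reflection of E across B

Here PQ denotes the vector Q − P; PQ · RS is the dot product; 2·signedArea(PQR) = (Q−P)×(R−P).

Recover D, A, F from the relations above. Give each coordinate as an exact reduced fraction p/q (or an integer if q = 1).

A = (-1/4, -25/2)
D = (-4, -13)
F = (51, -29)

1. D_x = -4  [BG ∥ DE ∩ GE ∥ BD]
2. D_y = -13  [BG ∥ DE ∩ GE ∥ BD]
   → D = (-4, -13)
3. A_x = -1/4  [A divides DB with DA:AB = 1/4:3/4]
4. A_y = -25/2  [A divides DB with DA:AB = 1/4:3/4]
   → A = (-1/4, -25/2)
5. F_x = 51  [line -21/2·x + -35/4·y + 1127/4 = 0 ∩ |FG|² = 2866]
6. F_y = -29  [line -21/2·x + -35/4·y + 1127/4 = 0 ∩ |FG|² = 2866]
   → F = (51, -29)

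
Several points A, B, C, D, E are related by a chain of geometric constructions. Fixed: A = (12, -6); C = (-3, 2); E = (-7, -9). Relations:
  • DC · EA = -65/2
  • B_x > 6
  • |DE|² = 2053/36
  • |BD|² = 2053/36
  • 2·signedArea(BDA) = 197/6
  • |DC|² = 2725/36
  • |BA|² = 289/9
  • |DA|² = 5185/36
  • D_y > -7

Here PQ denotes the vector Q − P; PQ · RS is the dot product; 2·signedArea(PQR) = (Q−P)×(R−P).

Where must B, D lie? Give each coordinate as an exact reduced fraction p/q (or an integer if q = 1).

1. D_x = 0  [line -19·x + -3·y + -37/2 = 0 ∩ |DA|² = 5185/36]
2. D_y = -37/6  [line -19·x + -3·y + -37/2 = 0 ∩ |DA|² = 5185/36]
   → D = (0, -37/6)
3. B_x = 7  [line -1/6·x + 12·y + 247/6 = 0 ∩ |BD|² = 2053/36]
4. B_y = -10/3  [line -1/6·x + 12·y + 247/6 = 0 ∩ |BD|² = 2053/36]
   → B = (7, -10/3)

B = (7, -10/3)
D = (0, -37/6)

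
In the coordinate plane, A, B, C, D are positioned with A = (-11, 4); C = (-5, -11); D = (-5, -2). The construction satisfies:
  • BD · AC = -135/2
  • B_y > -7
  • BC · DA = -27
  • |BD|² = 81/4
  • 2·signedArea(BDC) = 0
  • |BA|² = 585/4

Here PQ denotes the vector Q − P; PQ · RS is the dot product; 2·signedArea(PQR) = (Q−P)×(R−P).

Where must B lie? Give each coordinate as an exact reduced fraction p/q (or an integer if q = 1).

1. B_x = -5  [2·signedArea(BDC) = 0 ∩ BC · DA = -27]
2. B_y = -13/2  [2·signedArea(BDC) = 0 ∩ BC · DA = -27]
   → B = (-5, -13/2)

B = (-5, -13/2)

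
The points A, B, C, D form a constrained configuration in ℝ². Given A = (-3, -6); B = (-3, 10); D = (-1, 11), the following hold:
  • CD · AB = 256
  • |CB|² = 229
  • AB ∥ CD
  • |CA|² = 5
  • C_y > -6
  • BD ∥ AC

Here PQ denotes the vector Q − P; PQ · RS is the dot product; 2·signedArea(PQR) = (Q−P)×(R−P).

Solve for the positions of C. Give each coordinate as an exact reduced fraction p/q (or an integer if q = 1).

1. C_x = -1  [AB ∥ CD ∩ BD ∥ AC]
2. C_y = -5  [AB ∥ CD ∩ BD ∥ AC]
   → C = (-1, -5)

C = (-1, -5)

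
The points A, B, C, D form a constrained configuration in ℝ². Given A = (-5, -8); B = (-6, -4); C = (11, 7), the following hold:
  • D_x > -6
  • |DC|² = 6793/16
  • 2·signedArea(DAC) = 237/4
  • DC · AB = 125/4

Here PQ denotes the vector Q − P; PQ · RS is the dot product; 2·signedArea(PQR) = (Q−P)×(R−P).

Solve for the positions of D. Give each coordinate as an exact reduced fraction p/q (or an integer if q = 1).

D = (-23/4, -5)

1. D_x = -23/4  [DC · AB = 125/4 ∩ 2·signedArea(DAC) = 237/4]
2. D_y = -5  [DC · AB = 125/4 ∩ 2·signedArea(DAC) = 237/4]
   → D = (-23/4, -5)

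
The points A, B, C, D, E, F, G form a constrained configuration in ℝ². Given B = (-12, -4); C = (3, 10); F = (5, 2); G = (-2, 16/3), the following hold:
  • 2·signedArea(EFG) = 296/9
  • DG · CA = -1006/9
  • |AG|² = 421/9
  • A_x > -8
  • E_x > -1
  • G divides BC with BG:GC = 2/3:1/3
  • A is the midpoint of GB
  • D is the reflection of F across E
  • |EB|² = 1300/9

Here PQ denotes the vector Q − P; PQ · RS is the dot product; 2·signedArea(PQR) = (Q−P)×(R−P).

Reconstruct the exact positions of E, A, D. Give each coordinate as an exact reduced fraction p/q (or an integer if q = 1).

1. E_x = -2/3  [line -10/3·x + -7·y + -20/9 = 0 ∩ |EB|² = 1300/9]
2. E_y = 0  [line -10/3·x + -7·y + -20/9 = 0 ∩ |EB|² = 1300/9]
   → E = (-2/3, 0)
3. A_x = -7  [A is the midpoint of GB]
4. A_y = 2/3  [A is the midpoint of GB]
   → A = (-7, 2/3)
5. D_x = -19/3  [D is the reflection of F across E]
6. D_y = -2  [D is the reflection of F across E]
   → D = (-19/3, -2)

A = (-7, 2/3)
D = (-19/3, -2)
E = (-2/3, 0)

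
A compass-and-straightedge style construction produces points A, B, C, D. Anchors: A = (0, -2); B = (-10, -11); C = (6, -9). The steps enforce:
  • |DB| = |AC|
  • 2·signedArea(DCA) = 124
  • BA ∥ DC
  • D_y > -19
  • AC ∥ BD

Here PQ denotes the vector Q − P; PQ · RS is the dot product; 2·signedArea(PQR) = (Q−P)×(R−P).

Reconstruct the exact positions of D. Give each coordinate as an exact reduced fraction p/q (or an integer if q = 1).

1. D_x = -4  [BA ∥ DC ∩ AC ∥ BD]
2. D_y = -18  [BA ∥ DC ∩ AC ∥ BD]
   → D = (-4, -18)

D = (-4, -18)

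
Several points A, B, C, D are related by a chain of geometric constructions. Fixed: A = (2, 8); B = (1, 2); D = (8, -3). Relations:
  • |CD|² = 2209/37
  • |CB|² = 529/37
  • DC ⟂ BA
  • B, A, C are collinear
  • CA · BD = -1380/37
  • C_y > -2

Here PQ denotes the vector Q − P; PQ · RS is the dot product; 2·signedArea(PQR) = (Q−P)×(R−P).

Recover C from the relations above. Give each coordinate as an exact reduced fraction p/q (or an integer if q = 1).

C = (14/37, -64/37)

1. C_x = 14/37  [B, A, C are collinear ∩ DC ⟂ BA]
2. C_y = -64/37  [B, A, C are collinear ∩ DC ⟂ BA]
   → C = (14/37, -64/37)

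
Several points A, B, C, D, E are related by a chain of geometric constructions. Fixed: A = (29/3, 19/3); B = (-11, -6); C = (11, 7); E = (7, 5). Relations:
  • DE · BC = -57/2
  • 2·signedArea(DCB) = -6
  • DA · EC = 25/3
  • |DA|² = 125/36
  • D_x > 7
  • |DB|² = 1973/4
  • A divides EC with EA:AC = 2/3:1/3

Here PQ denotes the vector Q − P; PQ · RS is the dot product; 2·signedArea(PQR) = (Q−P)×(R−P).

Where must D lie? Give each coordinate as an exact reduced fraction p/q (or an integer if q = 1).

D = (8, 11/2)

1. D_x = 8  [2·signedArea(DCB) = -6 ∩ DA · EC = 25/3]
2. D_y = 11/2  [2·signedArea(DCB) = -6 ∩ DA · EC = 25/3]
   → D = (8, 11/2)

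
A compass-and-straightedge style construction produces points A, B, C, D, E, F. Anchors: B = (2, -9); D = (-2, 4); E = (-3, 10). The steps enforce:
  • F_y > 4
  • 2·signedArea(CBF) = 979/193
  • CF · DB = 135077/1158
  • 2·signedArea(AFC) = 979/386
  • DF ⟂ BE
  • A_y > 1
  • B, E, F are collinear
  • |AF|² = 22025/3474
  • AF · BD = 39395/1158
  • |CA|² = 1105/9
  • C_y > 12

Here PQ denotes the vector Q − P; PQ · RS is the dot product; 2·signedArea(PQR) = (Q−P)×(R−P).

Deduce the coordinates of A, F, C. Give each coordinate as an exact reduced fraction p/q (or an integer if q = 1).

A = (-1, 5/3)
C = (-4, 37/3)
F = (-563/386, 1599/386)

1. F_x = -563/386  [B, E, F are collinear ∩ DF ⟂ BE]
2. F_y = 1599/386  [B, E, F are collinear ∩ DF ⟂ BE]
   → F = (-563/386, 1599/386)
3. C_x = -4  [2·signedArea(CBF) = 979/193 ∩ CF · DB = 135077/1158]
4. C_y = 37/3  [2·signedArea(CBF) = 979/193 ∩ CF · DB = 135077/1158]
   → C = (-4, 37/3)
5. A_x = -1  [AF · BD = 39395/1158 ∩ 2·signedArea(AFC) = 979/386]
6. A_y = 5/3  [AF · BD = 39395/1158 ∩ 2·signedArea(AFC) = 979/386]
   → A = (-1, 5/3)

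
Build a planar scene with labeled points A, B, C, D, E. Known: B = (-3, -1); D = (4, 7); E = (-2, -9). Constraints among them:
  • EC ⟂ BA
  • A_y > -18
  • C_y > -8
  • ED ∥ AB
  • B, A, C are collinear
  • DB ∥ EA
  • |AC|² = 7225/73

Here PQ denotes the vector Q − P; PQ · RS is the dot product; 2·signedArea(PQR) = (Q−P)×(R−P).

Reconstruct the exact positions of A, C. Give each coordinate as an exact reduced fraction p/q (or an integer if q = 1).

1. A_x = -9  [ED ∥ AB ∩ DB ∥ EA]
2. A_y = -17  [ED ∥ AB ∩ DB ∥ EA]
   → A = (-9, -17)
3. C_x = -402/73  [B, A, C are collinear ∩ EC ⟂ BA]
4. C_y = -561/73  [B, A, C are collinear ∩ EC ⟂ BA]
   → C = (-402/73, -561/73)

A = (-9, -17)
C = (-402/73, -561/73)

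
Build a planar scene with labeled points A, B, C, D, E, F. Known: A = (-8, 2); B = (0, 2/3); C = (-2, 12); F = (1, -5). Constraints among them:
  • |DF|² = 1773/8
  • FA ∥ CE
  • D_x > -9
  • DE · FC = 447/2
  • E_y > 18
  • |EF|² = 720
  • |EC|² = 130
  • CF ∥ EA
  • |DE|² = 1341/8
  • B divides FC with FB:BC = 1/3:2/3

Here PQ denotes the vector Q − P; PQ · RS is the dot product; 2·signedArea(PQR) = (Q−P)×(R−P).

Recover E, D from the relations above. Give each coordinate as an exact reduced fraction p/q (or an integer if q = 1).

1. E_x = -11  [CF ∥ EA ∩ FA ∥ CE]
2. E_y = 19  [CF ∥ EA ∩ FA ∥ CE]
   → E = (-11, 19)
3. D_x = -35/4  [line 3·x + -17·y + 265/2 = 0 ∩ |DE|² = 1341/8]
4. D_y = 25/4  [line 3·x + -17·y + 265/2 = 0 ∩ |DE|² = 1341/8]
   → D = (-35/4, 25/4)

D = (-35/4, 25/4)
E = (-11, 19)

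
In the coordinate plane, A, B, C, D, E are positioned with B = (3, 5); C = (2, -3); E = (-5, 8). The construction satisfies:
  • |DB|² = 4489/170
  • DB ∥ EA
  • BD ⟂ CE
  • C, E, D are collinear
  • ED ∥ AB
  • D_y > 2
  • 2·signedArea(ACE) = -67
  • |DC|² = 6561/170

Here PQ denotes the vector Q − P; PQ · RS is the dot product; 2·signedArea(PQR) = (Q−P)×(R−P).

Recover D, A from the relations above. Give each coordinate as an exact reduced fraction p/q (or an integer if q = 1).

1. D_x = -227/170  [C, E, D are collinear ∩ BD ⟂ CE]
2. D_y = 381/170  [C, E, D are collinear ∩ BD ⟂ CE]
   → D = (-227/170, 381/170)
3. A_x = -113/170  [ED ∥ AB ∩ DB ∥ EA]
4. A_y = 1829/170  [ED ∥ AB ∩ DB ∥ EA]
   → A = (-113/170, 1829/170)

A = (-113/170, 1829/170)
D = (-227/170, 381/170)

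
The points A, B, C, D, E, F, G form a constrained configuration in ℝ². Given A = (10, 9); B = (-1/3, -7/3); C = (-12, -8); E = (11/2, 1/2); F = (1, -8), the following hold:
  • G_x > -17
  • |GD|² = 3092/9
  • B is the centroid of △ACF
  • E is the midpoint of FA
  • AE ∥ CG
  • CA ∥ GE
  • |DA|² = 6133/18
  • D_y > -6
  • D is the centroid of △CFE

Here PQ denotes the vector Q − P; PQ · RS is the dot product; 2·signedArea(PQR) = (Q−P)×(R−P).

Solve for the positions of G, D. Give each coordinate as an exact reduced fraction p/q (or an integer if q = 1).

1. G_x = -33/2  [CA ∥ GE ∩ AE ∥ CG]
2. G_y = -33/2  [CA ∥ GE ∩ AE ∥ CG]
   → G = (-33/2, -33/2)
3. D_x = -11/6  [D is the centroid of △CFE]
4. D_y = -31/6  [D is the centroid of △CFE]
   → D = (-11/6, -31/6)

D = (-11/6, -31/6)
G = (-33/2, -33/2)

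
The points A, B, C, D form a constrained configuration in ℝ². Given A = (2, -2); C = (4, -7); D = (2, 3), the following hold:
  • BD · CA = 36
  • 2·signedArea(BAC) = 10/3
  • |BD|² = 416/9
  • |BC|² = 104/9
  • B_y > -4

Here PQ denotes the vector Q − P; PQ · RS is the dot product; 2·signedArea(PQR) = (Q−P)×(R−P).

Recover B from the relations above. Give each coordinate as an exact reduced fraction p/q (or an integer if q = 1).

1. B_x = 10/3  [2·signedArea(BAC) = 10/3 ∩ BD · CA = 36]
2. B_y = -11/3  [2·signedArea(BAC) = 10/3 ∩ BD · CA = 36]
   → B = (10/3, -11/3)

B = (10/3, -11/3)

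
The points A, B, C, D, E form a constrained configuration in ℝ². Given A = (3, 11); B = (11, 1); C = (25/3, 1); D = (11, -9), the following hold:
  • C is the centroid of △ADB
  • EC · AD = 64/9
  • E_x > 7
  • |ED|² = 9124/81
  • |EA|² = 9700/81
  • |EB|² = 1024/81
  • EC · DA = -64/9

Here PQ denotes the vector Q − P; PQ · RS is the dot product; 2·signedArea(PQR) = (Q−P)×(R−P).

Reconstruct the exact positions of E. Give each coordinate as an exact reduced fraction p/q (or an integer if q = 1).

1. E_x = 67/9  [line 8·x + -20·y + -356/9 = 0 ∩ |ED|² = 9124/81]
2. E_y = 1  [line 8·x + -20·y + -356/9 = 0 ∩ |ED|² = 9124/81]
   → E = (67/9, 1)

E = (67/9, 1)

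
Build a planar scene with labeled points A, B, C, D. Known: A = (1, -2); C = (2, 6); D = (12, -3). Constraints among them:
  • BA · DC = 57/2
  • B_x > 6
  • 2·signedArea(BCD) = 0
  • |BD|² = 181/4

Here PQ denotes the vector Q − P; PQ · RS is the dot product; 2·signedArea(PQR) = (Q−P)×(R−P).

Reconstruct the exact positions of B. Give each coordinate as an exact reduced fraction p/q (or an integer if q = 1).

B = (7, 3/2)

1. B_x = 7  [2·signedArea(BCD) = 0 ∩ BA · DC = 57/2]
2. B_y = 3/2  [2·signedArea(BCD) = 0 ∩ BA · DC = 57/2]
   → B = (7, 3/2)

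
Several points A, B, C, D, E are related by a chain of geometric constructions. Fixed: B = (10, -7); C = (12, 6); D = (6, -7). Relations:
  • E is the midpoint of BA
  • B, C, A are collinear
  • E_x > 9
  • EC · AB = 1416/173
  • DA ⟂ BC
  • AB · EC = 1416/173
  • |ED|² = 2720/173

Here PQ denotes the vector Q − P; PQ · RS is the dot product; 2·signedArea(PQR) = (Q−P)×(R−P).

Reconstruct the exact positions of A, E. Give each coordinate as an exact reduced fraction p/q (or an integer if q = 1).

1. A_x = 1714/173  [B, C, A are collinear ∩ DA ⟂ BC]
2. A_y = -1315/173  [B, C, A are collinear ∩ DA ⟂ BC]
   → A = (1714/173, -1315/173)
3. E_x = 1722/173  [E is the midpoint of BA]
4. E_y = -1263/173  [E is the midpoint of BA]
   → E = (1722/173, -1263/173)

A = (1714/173, -1315/173)
E = (1722/173, -1263/173)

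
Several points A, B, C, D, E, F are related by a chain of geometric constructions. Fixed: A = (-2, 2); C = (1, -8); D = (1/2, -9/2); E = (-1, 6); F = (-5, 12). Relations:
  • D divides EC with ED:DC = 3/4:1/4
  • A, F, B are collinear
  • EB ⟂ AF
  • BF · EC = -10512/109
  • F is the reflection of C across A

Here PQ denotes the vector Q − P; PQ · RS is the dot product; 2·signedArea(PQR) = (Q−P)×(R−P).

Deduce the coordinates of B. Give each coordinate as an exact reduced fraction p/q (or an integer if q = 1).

1. B_x = -329/109  [A, F, B are collinear ∩ EB ⟂ AF]
2. B_y = 588/109  [A, F, B are collinear ∩ EB ⟂ AF]
   → B = (-329/109, 588/109)

B = (-329/109, 588/109)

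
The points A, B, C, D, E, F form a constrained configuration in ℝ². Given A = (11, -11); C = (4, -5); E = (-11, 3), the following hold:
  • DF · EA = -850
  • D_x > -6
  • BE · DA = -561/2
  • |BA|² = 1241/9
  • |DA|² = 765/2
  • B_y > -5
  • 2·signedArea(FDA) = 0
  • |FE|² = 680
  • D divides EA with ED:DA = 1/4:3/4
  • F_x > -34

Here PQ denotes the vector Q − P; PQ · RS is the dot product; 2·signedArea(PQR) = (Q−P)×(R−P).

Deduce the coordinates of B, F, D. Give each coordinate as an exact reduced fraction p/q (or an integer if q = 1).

B = (4/3, -13/3)
D = (-11/2, -1/2)
F = (-33, 17)

1. D_x = -11/2  [D divides EA with ED:DA = 1/4:3/4]
2. D_y = -1/2  [D divides EA with ED:DA = 1/4:3/4]
   → D = (-11/2, -1/2)
3. B_x = 4/3  [line -33/2·x + 21/2·y + 135/2 = 0 ∩ |BA|² = 1241/9]
4. B_y = -13/3  [line -33/2·x + 21/2·y + 135/2 = 0 ∩ |BA|² = 1241/9]
   → B = (4/3, -13/3)
5. F_x = -33  [2·signedArea(FDA) = 0 ∩ DF · EA = -850]
6. F_y = 17  [2·signedArea(FDA) = 0 ∩ DF · EA = -850]
   → F = (-33, 17)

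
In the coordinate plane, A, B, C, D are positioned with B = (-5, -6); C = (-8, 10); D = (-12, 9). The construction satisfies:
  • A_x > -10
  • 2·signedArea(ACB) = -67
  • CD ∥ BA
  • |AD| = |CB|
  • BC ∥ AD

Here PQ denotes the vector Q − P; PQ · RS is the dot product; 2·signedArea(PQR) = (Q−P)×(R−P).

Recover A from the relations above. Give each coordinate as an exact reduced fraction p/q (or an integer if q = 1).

A = (-9, -7)

1. A_x = -9  [BC ∥ AD ∩ CD ∥ BA]
2. A_y = -7  [BC ∥ AD ∩ CD ∥ BA]
   → A = (-9, -7)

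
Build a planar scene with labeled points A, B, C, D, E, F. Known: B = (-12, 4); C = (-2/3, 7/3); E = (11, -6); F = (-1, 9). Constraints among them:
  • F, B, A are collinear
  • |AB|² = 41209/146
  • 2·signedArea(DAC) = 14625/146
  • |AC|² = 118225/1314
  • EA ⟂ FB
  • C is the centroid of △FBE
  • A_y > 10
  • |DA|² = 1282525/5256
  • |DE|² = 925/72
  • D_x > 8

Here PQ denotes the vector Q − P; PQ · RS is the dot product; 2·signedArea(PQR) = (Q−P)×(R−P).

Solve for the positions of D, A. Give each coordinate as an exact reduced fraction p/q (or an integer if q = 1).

1. A_x = 481/146  [F, B, A are collinear ∩ EA ⟂ FB]
2. A_y = 1599/146  [F, B, A are collinear ∩ EA ⟂ FB]
   → A = (481/146, 1599/146)
3. D_x = 97/12  [line 3775/438·x + -1735/438·y + -18655/219 = 0 ∩ |DE|² = 925/72]
4. D_y = -47/12  [line 3775/438·x + -1735/438·y + -18655/219 = 0 ∩ |DE|² = 925/72]
   → D = (97/12, -47/12)

A = (481/146, 1599/146)
D = (97/12, -47/12)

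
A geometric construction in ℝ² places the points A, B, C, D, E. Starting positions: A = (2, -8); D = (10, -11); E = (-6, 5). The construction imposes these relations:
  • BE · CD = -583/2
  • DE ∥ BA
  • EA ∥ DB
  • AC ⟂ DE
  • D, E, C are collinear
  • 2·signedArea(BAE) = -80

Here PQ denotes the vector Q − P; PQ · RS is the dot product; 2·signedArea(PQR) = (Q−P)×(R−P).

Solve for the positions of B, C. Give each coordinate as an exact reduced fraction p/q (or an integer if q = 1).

B = (18, -24)
C = (9/2, -11/2)

1. B_x = 18  [DE ∥ BA ∩ EA ∥ DB]
2. B_y = -24  [DE ∥ BA ∩ EA ∥ DB]
   → B = (18, -24)
3. C_x = 9/2  [D, E, C are collinear ∩ AC ⟂ DE]
4. C_y = -11/2  [D, E, C are collinear ∩ AC ⟂ DE]
   → C = (9/2, -11/2)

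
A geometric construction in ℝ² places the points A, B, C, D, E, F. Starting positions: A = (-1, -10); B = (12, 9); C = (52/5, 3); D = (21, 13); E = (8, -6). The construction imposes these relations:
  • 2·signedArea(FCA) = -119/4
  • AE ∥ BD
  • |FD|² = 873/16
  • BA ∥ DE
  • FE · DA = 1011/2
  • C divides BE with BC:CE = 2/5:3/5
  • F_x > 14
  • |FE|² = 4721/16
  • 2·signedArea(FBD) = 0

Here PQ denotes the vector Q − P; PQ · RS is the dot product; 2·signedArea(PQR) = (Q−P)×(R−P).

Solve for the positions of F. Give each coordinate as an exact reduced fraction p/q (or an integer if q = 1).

1. F_x = 57/4  [2·signedArea(FBD) = 0 ∩ FE · DA = 1011/2]
2. F_y = 10  [2·signedArea(FBD) = 0 ∩ FE · DA = 1011/2]
   → F = (57/4, 10)

F = (57/4, 10)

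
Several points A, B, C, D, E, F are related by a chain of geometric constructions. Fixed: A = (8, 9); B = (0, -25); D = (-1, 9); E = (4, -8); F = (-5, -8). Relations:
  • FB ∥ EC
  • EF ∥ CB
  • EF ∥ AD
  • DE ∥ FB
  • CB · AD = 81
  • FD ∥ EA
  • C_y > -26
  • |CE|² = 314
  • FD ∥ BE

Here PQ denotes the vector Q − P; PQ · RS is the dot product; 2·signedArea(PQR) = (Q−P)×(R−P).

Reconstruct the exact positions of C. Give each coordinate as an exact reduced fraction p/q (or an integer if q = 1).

C = (9, -25)

1. C_x = 9  [EF ∥ CB ∩ FB ∥ EC]
2. C_y = -25  [EF ∥ CB ∩ FB ∥ EC]
   → C = (9, -25)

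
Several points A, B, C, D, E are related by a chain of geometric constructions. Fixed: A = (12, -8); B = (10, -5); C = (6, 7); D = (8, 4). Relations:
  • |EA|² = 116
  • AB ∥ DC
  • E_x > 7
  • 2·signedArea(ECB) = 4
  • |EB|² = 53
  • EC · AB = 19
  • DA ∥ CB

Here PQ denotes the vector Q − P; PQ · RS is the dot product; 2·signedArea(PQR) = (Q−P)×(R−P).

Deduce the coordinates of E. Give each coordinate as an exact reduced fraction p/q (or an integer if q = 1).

E = (8, 2)

1. E_x = 8  [2·signedArea(ECB) = 4 ∩ EC · AB = 19]
2. E_y = 2  [2·signedArea(ECB) = 4 ∩ EC · AB = 19]
   → E = (8, 2)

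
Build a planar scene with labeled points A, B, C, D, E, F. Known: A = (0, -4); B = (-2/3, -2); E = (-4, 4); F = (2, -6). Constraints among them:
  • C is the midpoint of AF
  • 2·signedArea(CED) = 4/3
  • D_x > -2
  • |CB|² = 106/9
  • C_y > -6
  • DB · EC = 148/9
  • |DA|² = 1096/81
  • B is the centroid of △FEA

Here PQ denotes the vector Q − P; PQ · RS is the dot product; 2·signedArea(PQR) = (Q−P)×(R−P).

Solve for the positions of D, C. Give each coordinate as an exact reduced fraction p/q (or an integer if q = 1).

1. C_x = 1  [C is the midpoint of AF]
2. C_y = -5  [C is the midpoint of AF]
   → C = (1, -5)
3. D_x = -14/9  [DB · EC = 148/9 ∩ 2·signedArea(CED) = 4/3]
4. D_y = -2/3  [DB · EC = 148/9 ∩ 2·signedArea(CED) = 4/3]
   → D = (-14/9, -2/3)

C = (1, -5)
D = (-14/9, -2/3)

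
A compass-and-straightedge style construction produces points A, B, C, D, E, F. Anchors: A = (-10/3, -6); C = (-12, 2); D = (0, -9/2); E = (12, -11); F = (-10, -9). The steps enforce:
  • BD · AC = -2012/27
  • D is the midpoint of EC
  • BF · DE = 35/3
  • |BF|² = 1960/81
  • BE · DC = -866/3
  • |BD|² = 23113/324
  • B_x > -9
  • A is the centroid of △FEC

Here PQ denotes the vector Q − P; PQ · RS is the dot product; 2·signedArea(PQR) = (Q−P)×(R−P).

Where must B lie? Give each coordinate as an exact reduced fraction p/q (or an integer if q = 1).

B = (-76/9, -13/3)

1. B_x = -76/9  [BF · DE = 35/3 ∩ BD · AC = -2012/27]
2. B_y = -13/3  [BF · DE = 35/3 ∩ BD · AC = -2012/27]
   → B = (-76/9, -13/3)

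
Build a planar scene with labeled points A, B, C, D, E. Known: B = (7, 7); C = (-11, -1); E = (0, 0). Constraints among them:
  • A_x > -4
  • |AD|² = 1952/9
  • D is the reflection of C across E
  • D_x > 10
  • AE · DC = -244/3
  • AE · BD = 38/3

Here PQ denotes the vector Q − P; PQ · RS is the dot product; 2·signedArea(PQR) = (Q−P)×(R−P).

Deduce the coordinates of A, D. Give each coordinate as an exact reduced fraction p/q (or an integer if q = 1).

A = (-11/3, -1/3)
D = (11, 1)

1. D_x = 11  [D is the reflection of C across E]
2. D_y = 1  [D is the reflection of C across E]
   → D = (11, 1)
3. A_x = -11/3  [AE · BD = 38/3 ∩ AE · DC = -244/3]
4. A_y = -1/3  [AE · BD = 38/3 ∩ AE · DC = -244/3]
   → A = (-11/3, -1/3)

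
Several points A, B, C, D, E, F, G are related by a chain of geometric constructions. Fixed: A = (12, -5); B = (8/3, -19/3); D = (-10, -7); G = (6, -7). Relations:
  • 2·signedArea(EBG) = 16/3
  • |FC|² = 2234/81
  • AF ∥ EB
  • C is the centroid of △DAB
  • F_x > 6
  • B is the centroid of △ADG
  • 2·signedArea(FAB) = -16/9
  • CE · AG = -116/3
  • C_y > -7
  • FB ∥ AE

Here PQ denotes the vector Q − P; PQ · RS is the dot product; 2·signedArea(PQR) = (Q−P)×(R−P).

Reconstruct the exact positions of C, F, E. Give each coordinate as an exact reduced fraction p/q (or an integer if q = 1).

1. C_x = 14/9  [C is the centroid of △DAB]
2. C_y = -55/9  [C is the centroid of △DAB]
   → C = (14/9, -55/9)
3. F_x = 61/9  [line 4/3·x + -28/3·y + -548/9 = 0 ∩ |FC|² = 2234/81]
4. F_y = -50/9  [line 4/3·x + -28/3·y + -548/9 = 0 ∩ |FC|² = 2234/81]
   → F = (61/9, -50/9)
5. E_x = 71/9  [AF ∥ EB ∩ FB ∥ AE]
6. E_y = -52/9  [AF ∥ EB ∩ FB ∥ AE]
   → E = (71/9, -52/9)

C = (14/9, -55/9)
E = (71/9, -52/9)
F = (61/9, -50/9)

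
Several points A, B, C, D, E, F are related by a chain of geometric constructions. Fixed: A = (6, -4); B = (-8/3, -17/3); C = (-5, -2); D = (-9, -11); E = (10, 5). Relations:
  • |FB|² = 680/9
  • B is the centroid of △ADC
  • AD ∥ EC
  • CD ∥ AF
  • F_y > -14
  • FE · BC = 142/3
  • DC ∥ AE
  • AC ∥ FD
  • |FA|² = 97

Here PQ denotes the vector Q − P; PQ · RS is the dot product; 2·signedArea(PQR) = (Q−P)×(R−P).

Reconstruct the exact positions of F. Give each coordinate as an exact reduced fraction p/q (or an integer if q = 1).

F = (2, -13)

1. F_x = 2  [AC ∥ FD ∩ CD ∥ AF]
2. F_y = -13  [AC ∥ FD ∩ CD ∥ AF]
   → F = (2, -13)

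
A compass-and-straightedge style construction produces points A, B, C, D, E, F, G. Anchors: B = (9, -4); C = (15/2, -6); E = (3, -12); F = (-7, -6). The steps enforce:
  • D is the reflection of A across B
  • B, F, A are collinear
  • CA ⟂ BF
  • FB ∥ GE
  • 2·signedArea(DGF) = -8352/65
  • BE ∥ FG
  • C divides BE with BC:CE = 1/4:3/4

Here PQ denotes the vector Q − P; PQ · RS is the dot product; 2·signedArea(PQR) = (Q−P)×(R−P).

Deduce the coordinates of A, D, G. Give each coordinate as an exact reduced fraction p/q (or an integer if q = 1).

1. A_x = 473/65  [B, F, A are collinear ∩ CA ⟂ BF]
2. A_y = -274/65  [B, F, A are collinear ∩ CA ⟂ BF]
   → A = (473/65, -274/65)
3. D_x = 697/65  [D is the reflection of A across B]
4. D_y = -246/65  [D is the reflection of A across B]
   → D = (697/65, -246/65)
5. G_x = -13  [FB ∥ GE ∩ BE ∥ FG]
6. G_y = -14  [FB ∥ GE ∩ BE ∥ FG]
   → G = (-13, -14)

A = (473/65, -274/65)
D = (697/65, -246/65)
G = (-13, -14)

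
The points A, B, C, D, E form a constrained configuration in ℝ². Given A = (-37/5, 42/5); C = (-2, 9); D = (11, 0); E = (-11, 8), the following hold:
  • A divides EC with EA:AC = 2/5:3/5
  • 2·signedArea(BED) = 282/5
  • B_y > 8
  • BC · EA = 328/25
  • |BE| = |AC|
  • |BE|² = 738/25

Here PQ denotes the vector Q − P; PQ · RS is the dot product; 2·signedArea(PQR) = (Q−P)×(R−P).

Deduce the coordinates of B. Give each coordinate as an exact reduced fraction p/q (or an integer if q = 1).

1. B_x = -28/5  [2·signedArea(BED) = 282/5 ∩ BC · EA = 328/25]
2. B_y = 43/5  [2·signedArea(BED) = 282/5 ∩ BC · EA = 328/25]
   → B = (-28/5, 43/5)

B = (-28/5, 43/5)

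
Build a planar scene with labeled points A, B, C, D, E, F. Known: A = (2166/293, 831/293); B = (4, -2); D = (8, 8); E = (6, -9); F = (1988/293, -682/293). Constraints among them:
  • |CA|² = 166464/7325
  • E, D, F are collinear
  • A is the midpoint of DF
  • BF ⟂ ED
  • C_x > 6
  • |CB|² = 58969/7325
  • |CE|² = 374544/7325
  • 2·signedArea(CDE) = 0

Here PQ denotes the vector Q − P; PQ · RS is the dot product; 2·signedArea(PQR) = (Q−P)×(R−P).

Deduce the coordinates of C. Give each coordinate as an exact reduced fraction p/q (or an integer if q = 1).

1. C_x = 10014/1465  [line 17·x + -2·y + -120 = 0 ∩ |CE|² = 374544/7325]
2. C_y = -2781/1465  [line 17·x + -2·y + -120 = 0 ∩ |CE|² = 374544/7325]
   → C = (10014/1465, -2781/1465)

C = (10014/1465, -2781/1465)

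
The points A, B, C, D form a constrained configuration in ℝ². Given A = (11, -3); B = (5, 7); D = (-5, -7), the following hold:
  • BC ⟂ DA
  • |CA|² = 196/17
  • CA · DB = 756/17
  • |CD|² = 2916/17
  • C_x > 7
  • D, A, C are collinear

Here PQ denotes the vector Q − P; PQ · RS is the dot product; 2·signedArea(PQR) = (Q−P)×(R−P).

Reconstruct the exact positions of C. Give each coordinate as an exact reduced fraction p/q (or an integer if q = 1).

1. C_x = 131/17  [D, A, C are collinear ∩ BC ⟂ DA]
2. C_y = -65/17  [D, A, C are collinear ∩ BC ⟂ DA]
   → C = (131/17, -65/17)

C = (131/17, -65/17)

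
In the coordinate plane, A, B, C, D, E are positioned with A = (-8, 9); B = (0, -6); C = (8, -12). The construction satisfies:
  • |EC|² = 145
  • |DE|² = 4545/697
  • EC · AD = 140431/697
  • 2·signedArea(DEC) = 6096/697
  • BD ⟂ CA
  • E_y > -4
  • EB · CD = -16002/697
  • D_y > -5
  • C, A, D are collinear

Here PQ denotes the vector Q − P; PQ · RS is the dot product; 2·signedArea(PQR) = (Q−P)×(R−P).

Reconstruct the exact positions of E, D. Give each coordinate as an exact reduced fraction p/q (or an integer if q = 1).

1. D_x = 1512/697  [C, A, D are collinear ∩ BD ⟂ CA]
2. D_y = -3030/697  [C, A, D are collinear ∩ BD ⟂ CA]
   → D = (1512/697, -3030/697)
3. E_x = 0  [EC · AD = 140431/697 ∩ 2·signedArea(DEC) = 6096/697]
4. E_y = -3  [EC · AD = 140431/697 ∩ 2·signedArea(DEC) = 6096/697]
   → E = (0, -3)

D = (1512/697, -3030/697)
E = (0, -3)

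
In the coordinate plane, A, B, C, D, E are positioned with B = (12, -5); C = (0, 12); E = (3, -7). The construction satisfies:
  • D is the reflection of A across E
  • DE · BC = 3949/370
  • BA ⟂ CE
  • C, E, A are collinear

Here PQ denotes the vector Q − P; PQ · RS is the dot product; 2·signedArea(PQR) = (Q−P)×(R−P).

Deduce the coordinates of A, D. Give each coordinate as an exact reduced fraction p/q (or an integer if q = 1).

A = (1077/370, -2381/370)
D = (1143/370, -2799/370)

1. A_x = 1077/370  [C, E, A are collinear ∩ BA ⟂ CE]
2. A_y = -2381/370  [C, E, A are collinear ∩ BA ⟂ CE]
   → A = (1077/370, -2381/370)
3. D_x = 1143/370  [D is the reflection of A across E]
4. D_y = -2799/370  [D is the reflection of A across E]
   → D = (1143/370, -2799/370)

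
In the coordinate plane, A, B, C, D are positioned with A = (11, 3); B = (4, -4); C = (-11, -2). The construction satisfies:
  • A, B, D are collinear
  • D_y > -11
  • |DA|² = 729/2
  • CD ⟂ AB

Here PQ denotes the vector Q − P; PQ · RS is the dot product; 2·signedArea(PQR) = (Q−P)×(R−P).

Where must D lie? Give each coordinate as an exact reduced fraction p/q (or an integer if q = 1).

D = (-5/2, -21/2)

1. D_x = -5/2  [A, B, D are collinear ∩ CD ⟂ AB]
2. D_y = -21/2  [A, B, D are collinear ∩ CD ⟂ AB]
   → D = (-5/2, -21/2)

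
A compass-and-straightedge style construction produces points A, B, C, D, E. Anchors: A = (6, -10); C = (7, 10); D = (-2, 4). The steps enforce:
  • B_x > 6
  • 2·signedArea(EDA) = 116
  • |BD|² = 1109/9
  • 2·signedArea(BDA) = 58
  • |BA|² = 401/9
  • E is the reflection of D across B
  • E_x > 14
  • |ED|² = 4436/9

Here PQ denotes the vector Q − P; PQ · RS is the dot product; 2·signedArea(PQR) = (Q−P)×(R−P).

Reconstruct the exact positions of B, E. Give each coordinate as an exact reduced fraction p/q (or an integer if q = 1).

B = (19/3, -10/3)
E = (44/3, -32/3)

1. B_x = 19/3  [line 14·x + 8·y + -62 = 0 ∩ |BD|² = 1109/9]
2. B_y = -10/3  [line 14·x + 8·y + -62 = 0 ∩ |BD|² = 1109/9]
   → B = (19/3, -10/3)
3. E_x = 44/3  [E is the reflection of D across B]
4. E_y = -32/3  [E is the reflection of D across B]
   → E = (44/3, -32/3)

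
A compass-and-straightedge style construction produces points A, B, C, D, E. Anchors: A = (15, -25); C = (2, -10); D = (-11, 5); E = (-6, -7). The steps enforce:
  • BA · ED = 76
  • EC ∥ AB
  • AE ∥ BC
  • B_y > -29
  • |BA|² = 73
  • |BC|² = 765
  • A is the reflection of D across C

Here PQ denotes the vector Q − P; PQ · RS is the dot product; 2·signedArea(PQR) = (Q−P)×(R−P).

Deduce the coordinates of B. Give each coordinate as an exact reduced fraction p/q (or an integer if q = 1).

B = (23, -28)

1. B_x = 23  [AE ∥ BC ∩ EC ∥ AB]
2. B_y = -28  [AE ∥ BC ∩ EC ∥ AB]
   → B = (23, -28)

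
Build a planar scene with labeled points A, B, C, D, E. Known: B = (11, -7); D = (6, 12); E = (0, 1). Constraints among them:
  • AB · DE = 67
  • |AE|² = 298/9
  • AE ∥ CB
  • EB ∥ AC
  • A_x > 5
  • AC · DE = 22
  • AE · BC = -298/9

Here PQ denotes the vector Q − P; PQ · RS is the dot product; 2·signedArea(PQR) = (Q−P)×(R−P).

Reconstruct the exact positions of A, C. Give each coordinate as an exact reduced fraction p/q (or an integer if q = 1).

A = (17/3, 2)
C = (50/3, -6)

1. A_x = 17/3  [line 6·x + 11·y + -56 = 0 ∩ |AE|² = 298/9]
2. A_y = 2  [line 6·x + 11·y + -56 = 0 ∩ |AE|² = 298/9]
   → A = (17/3, 2)
3. C_x = 50/3  [AE ∥ CB ∩ EB ∥ AC]
4. C_y = -6  [AE ∥ CB ∩ EB ∥ AC]
   → C = (50/3, -6)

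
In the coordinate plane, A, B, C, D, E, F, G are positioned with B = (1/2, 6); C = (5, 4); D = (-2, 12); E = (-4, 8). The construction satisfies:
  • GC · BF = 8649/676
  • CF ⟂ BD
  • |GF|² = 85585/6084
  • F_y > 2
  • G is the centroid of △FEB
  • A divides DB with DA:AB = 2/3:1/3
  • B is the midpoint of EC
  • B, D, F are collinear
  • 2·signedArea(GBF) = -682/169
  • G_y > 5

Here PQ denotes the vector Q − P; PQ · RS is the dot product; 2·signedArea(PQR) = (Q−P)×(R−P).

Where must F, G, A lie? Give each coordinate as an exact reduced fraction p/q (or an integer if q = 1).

A = (-1/3, 8)
F = (317/169, 456/169)
G = (-183/338, 2822/507)

1. F_x = 317/169  [B, D, F are collinear ∩ CF ⟂ BD]
2. F_y = 456/169  [B, D, F are collinear ∩ CF ⟂ BD]
   → F = (317/169, 456/169)
3. G_x = -183/338  [G is the centroid of △FEB]
4. G_y = 2822/507  [G is the centroid of △FEB]
   → G = (-183/338, 2822/507)
5. A_x = -1/3  [A divides DB with DA:AB = 2/3:1/3]
6. A_y = 8  [A divides DB with DA:AB = 2/3:1/3]
   → A = (-1/3, 8)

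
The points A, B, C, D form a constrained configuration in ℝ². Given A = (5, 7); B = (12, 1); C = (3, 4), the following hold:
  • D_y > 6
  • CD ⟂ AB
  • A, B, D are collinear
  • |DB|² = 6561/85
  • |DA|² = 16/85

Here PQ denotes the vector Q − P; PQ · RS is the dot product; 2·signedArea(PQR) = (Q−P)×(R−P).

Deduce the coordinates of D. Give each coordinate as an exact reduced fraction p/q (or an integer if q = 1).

1. D_x = 453/85  [A, B, D are collinear ∩ CD ⟂ AB]
2. D_y = 571/85  [A, B, D are collinear ∩ CD ⟂ AB]
   → D = (453/85, 571/85)

D = (453/85, 571/85)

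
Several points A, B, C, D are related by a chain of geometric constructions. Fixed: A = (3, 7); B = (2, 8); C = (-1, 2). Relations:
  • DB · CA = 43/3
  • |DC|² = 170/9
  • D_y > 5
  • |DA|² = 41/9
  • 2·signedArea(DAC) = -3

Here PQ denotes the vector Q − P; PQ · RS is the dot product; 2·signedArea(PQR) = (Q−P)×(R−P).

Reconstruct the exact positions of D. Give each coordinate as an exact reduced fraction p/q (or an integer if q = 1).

D = (4/3, 17/3)

1. D_x = 4/3  [DB · CA = 43/3 ∩ 2·signedArea(DAC) = -3]
2. D_y = 17/3  [DB · CA = 43/3 ∩ 2·signedArea(DAC) = -3]
   → D = (4/3, 17/3)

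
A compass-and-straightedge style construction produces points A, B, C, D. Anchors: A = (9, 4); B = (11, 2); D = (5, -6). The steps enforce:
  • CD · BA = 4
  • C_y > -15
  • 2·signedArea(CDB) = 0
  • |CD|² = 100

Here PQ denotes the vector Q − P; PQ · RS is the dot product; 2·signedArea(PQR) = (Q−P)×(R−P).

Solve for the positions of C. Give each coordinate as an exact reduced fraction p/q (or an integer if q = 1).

1. C_x = -1  [2·signedArea(CDB) = 0 ∩ CD · BA = 4]
2. C_y = -14  [2·signedArea(CDB) = 0 ∩ CD · BA = 4]
   → C = (-1, -14)

C = (-1, -14)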